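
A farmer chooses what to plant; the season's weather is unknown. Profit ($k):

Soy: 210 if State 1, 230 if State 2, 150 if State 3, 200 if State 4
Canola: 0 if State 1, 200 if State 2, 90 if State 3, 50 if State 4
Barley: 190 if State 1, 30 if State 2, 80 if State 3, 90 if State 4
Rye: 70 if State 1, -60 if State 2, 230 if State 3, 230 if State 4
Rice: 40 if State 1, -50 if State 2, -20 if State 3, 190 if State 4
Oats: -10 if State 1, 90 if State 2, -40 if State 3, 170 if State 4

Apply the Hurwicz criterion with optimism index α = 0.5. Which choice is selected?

Soy

Soy: 0.5·230 + 0.5·150 = 190
Canola: 0.5·200 + 0.5·0 = 100
Barley: 0.5·190 + 0.5·30 = 110
Rye: 0.5·230 + 0.5·(-60) = 85
Rice: 0.5·190 + 0.5·(-50) = 70
Oats: 0.5·170 + 0.5·(-40) = 65
Highest Hurwicz score = 190 → Soy.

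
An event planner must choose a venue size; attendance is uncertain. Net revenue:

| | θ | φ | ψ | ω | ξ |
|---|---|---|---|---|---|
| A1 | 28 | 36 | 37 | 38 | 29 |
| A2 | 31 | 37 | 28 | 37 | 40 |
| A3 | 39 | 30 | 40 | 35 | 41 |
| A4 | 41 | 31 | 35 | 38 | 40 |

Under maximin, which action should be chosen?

Row minima: A1=28, A2=28, A3=30, A4=31
Best worst-case = 31 → A4.

A4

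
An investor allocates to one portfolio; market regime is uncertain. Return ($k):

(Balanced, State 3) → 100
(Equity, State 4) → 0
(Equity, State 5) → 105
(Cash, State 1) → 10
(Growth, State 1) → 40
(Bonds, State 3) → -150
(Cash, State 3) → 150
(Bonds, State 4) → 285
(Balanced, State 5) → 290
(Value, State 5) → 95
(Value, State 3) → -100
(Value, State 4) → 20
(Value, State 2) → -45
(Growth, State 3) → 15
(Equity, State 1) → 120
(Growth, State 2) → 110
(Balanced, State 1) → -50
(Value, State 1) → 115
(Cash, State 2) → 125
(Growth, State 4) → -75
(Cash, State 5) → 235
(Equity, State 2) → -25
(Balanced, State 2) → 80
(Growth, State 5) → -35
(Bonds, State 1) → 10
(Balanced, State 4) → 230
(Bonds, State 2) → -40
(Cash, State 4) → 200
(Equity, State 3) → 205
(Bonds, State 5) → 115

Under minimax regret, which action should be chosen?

Cash

Column bests: State 1=120, State 2=125, State 3=205, State 4=285, State 5=290.
Cash regrets: 110, 0, 55, 85, 55 → max 110
Growth regrets: 80, 15, 190, 360, 325 → max 360
Bonds regrets: 110, 165, 355, 0, 175 → max 355
Balanced regrets: 170, 45, 105, 55, 0 → max 170
Equity regrets: 0, 150, 0, 285, 185 → max 285
Value regrets: 5, 170, 305, 265, 195 → max 305
Smallest max regret = 110 → Cash.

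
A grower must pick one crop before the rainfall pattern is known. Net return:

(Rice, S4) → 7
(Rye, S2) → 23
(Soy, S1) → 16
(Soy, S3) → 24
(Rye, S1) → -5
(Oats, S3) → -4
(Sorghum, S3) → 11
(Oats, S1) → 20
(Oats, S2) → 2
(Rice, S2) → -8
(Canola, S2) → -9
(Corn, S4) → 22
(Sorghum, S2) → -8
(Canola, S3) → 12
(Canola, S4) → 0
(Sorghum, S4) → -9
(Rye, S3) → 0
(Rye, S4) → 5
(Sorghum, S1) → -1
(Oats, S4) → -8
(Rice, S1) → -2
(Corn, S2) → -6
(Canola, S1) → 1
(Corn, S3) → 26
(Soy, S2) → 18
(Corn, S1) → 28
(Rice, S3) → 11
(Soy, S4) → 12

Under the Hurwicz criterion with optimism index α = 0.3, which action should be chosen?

Canola: 0.3·12 + 0.7·(-9) = -2.7
Rice: 0.3·11 + 0.7·(-8) = -2.3
Soy: 0.3·24 + 0.7·12 = 15.6
Rye: 0.3·23 + 0.7·(-5) = 3.4
Oats: 0.3·20 + 0.7·(-8) = 0.4
Corn: 0.3·28 + 0.7·(-6) = 4.2
Sorghum: 0.3·11 + 0.7·(-9) = -3
Highest Hurwicz score = 15.6 → Soy.

Soy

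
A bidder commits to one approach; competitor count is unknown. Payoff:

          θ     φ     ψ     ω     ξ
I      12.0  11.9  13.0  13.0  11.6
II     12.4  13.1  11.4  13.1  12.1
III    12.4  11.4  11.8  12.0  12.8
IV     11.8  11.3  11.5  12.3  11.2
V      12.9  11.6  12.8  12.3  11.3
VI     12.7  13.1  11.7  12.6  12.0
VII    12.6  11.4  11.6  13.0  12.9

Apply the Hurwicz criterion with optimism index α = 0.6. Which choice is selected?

I: 0.6·13.0 + 0.4·11.6 = 12.44
II: 0.6·13.1 + 0.4·11.4 = 12.42
III: 0.6·12.8 + 0.4·11.4 = 12.24
IV: 0.6·12.3 + 0.4·11.2 = 11.86
V: 0.6·12.9 + 0.4·11.3 = 12.26
VI: 0.6·13.1 + 0.4·11.7 = 12.54
VII: 0.6·13.0 + 0.4·11.4 = 12.36
Highest Hurwicz score = 12.54 → VI.

VI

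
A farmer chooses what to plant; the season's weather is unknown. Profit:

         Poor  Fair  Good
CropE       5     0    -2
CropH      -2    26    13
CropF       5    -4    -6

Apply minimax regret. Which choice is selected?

CropH

Column bests: Poor=5, Fair=26, Good=13.
CropE regrets: 0, 26, 15 → max 26
CropH regrets: 7, 0, 0 → max 7
CropF regrets: 0, 30, 19 → max 30
Smallest max regret = 7 → CropH.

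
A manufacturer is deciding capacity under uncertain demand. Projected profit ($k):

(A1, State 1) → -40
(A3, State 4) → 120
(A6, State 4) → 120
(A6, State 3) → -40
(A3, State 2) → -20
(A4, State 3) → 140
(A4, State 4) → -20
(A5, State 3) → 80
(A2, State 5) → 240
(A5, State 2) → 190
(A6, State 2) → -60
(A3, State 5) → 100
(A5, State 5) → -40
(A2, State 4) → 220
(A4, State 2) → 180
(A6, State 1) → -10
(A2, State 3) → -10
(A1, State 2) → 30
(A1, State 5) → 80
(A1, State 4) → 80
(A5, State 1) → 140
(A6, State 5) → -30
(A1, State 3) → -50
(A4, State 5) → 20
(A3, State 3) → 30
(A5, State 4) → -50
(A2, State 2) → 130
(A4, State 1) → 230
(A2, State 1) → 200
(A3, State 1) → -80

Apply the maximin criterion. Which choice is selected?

Row minima: A1=-50, A2=-10, A3=-80, A4=-20, A5=-50, A6=-60
Best worst-case = -10 → A2.

A2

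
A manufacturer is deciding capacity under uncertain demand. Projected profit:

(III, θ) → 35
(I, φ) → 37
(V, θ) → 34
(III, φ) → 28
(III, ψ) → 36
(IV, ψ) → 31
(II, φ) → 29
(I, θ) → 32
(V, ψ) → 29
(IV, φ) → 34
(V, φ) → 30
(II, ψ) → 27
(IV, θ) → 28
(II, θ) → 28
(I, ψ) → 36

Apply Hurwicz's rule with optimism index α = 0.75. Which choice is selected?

I: 0.75·37 + 0.25·32 = 35.75
II: 0.75·29 + 0.25·27 = 28.5
III: 0.75·36 + 0.25·28 = 34
IV: 0.75·34 + 0.25·28 = 32.5
V: 0.75·34 + 0.25·29 = 32.75
Highest Hurwicz score = 35.75 → I.

I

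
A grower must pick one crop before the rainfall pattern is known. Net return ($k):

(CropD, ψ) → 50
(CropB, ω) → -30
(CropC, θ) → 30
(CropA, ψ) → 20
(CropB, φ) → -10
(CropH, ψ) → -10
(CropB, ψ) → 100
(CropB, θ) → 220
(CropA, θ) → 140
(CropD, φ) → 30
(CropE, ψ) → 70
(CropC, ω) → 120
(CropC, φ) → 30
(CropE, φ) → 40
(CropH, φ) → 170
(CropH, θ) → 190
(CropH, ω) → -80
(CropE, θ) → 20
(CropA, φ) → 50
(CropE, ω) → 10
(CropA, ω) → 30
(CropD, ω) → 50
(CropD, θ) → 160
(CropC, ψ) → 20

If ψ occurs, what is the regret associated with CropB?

Best payoff under ψ is 100.
Regret = 100 − 100 = 0.

0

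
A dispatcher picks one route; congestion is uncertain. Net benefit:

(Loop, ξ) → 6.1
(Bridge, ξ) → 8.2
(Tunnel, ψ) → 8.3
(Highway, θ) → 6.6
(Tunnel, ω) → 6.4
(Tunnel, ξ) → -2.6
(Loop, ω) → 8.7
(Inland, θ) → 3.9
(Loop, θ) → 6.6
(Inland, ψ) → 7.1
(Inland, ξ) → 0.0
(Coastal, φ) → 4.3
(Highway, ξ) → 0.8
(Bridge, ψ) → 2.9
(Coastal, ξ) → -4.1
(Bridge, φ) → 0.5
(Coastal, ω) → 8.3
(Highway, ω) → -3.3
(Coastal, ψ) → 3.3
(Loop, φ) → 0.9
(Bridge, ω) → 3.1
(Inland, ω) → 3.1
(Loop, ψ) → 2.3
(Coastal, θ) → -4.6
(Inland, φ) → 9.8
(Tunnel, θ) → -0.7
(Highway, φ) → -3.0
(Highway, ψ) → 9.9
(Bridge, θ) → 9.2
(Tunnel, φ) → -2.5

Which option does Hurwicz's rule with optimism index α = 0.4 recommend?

Loop

Tunnel: 0.4·8.3 + 0.6·(-2.6) = 1.76
Bridge: 0.4·9.2 + 0.6·0.5 = 3.98
Loop: 0.4·8.7 + 0.6·0.9 = 4.02
Highway: 0.4·9.9 + 0.6·(-3.3) = 1.98
Coastal: 0.4·8.3 + 0.6·(-4.6) = 0.56
Inland: 0.4·9.8 + 0.6·0.0 = 3.92
Highest Hurwicz score = 4.02 → Loop.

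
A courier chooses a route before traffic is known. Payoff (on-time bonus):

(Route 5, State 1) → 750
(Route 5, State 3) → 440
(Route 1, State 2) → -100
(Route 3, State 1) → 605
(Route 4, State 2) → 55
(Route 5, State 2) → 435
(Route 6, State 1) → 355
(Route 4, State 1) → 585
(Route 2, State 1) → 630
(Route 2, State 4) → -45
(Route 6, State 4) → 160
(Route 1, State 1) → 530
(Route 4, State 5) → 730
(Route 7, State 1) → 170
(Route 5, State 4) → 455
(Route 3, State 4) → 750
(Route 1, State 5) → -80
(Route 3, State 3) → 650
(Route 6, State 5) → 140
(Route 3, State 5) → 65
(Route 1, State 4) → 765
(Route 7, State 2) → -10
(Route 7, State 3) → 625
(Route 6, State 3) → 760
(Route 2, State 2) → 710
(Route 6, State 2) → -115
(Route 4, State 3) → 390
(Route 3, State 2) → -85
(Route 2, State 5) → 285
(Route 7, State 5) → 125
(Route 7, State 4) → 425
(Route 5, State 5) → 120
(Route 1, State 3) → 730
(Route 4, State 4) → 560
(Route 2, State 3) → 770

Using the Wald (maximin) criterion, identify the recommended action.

Route 5

Row minima: Route 1=-100, Route 2=-45, Route 3=-85, Route 4=55, Route 5=120, Route 6=-115, Route 7=-10
Best worst-case = 120 → Route 5.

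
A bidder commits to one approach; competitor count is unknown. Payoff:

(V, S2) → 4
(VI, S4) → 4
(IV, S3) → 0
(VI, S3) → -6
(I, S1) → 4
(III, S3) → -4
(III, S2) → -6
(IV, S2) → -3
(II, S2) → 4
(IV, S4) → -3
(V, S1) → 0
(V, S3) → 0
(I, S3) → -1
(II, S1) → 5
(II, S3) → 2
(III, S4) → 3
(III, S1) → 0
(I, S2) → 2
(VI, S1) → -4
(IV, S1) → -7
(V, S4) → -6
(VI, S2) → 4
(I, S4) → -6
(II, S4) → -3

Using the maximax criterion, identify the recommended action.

II

Row maxima: I=4, II=5, III=3, IV=0, V=4, VI=4
Best best-case = 5 → II.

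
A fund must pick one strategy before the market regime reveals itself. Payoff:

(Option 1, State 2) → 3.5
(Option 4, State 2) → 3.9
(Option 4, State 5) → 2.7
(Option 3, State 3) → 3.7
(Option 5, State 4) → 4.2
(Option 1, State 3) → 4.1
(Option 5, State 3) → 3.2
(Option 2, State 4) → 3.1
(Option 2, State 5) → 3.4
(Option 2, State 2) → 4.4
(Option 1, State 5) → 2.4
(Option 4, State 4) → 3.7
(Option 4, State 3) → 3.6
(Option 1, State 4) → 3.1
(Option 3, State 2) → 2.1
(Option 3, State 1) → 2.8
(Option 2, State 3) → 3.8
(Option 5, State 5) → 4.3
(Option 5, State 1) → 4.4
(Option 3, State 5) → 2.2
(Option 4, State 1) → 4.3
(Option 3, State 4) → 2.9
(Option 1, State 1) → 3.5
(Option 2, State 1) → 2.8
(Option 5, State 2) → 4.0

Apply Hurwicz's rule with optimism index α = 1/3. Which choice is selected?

Option 1: 1/3·4.1 + 2/3·2.4 = 89/30
Option 2: 1/3·4.4 + 2/3·2.8 = 10/3
Option 3: 1/3·3.7 + 2/3·2.1 = 79/30
Option 4: 1/3·4.3 + 2/3·2.7 = 97/30
Option 5: 1/3·4.4 + 2/3·3.2 = 3.6
Highest Hurwicz score = 3.6 → Option 5.

Option 5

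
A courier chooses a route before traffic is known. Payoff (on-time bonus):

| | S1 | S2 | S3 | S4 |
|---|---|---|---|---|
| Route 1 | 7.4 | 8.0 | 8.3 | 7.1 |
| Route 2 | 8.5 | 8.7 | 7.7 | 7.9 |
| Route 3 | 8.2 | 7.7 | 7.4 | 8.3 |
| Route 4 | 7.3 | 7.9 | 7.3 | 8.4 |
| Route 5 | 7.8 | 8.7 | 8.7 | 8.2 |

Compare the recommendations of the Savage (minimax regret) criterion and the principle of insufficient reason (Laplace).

Column bests: S1=8.5, S2=8.7, S3=8.7, S4=8.4.
Route 1 regrets: 1.1, 0.7, 0.4, 1.3 → max 1.3
Route 2 regrets: 0.0, 0.0, 1.0, 0.5 → max 1.0
Route 3 regrets: 0.3, 1.0, 1.3, 0.1 → max 1.3
Route 4 regrets: 1.2, 0.8, 1.4, 0.0 → max 1.4
Route 5 regrets: 0.7, 0.0, 0.0, 0.2 → max 0.7
Smallest max regret = 0.7 → Route 5.
Row averages: Route 1=7.7, Route 2=8.2, Route 3=7.9, Route 4=7.725, Route 5=8.35
Highest average = 8.35 → Route 5.

minimax regret → Route 5; laplace → Route 5 (agree)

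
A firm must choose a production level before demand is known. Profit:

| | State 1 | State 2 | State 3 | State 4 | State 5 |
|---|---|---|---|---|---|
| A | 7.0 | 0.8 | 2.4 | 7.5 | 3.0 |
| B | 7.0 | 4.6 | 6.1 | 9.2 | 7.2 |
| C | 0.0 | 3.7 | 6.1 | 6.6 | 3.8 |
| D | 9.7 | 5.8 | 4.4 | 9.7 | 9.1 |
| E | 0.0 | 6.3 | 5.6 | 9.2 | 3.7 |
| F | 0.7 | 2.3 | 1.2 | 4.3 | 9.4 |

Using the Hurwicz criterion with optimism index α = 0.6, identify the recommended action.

D

A: 0.6·7.5 + 0.4·0.8 = 4.82
B: 0.6·9.2 + 0.4·4.6 = 7.36
C: 0.6·6.6 + 0.4·0.0 = 3.96
D: 0.6·9.7 + 0.4·4.4 = 7.58
E: 0.6·9.2 + 0.4·0.0 = 5.52
F: 0.6·9.4 + 0.4·0.7 = 5.92
Highest Hurwicz score = 7.58 → D.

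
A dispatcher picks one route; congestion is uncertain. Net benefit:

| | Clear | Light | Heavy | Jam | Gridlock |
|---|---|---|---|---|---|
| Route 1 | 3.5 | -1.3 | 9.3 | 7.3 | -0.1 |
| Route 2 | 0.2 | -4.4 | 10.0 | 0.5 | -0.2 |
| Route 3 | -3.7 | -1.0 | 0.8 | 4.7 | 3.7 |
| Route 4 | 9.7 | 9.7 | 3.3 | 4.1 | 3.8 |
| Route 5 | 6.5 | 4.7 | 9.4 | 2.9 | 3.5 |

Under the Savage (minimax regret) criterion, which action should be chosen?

Column bests: Clear=9.7, Light=9.7, Heavy=10.0, Jam=7.3, Gridlock=3.8.
Route 1 regrets: 6.2, 11.0, 0.7, 0.0, 3.9 → max 11.0
Route 2 regrets: 9.5, 14.1, 0.0, 6.8, 4.0 → max 14.1
Route 3 regrets: 13.4, 10.7, 9.2, 2.6, 0.1 → max 13.4
Route 4 regrets: 0.0, 0.0, 6.7, 3.2, 0.0 → max 6.7
Route 5 regrets: 3.2, 5.0, 0.6, 4.4, 0.3 → max 5.0
Smallest max regret = 5.0 → Route 5.

Route 5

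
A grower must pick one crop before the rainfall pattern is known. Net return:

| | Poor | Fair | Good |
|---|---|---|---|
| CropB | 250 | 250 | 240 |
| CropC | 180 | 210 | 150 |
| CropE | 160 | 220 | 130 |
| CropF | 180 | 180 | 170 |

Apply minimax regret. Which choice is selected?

CropB

Column bests: Poor=250, Fair=250, Good=240.
CropB regrets: 0, 0, 0 → max 0
CropC regrets: 70, 40, 90 → max 90
CropE regrets: 90, 30, 110 → max 110
CropF regrets: 70, 70, 70 → max 70
Smallest max regret = 0 → CropB.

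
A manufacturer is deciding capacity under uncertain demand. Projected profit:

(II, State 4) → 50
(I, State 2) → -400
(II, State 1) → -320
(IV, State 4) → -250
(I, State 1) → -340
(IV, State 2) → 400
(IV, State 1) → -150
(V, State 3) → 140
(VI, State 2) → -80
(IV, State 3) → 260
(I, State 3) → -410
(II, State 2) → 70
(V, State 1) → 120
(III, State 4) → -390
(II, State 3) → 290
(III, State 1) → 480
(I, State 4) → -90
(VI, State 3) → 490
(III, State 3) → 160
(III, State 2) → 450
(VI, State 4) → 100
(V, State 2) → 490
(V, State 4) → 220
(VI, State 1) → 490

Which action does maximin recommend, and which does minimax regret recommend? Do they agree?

Row minima: I=-410, II=-320, III=-390, IV=-250, V=120, VI=-80
Best worst-case = 120 → V.
Column bests: State 1=490, State 2=490, State 3=490, State 4=220.
I regrets: 830, 890, 900, 310 → max 900
II regrets: 810, 420, 200, 170 → max 810
III regrets: 10, 40, 330, 610 → max 610
IV regrets: 640, 90, 230, 470 → max 640
V regrets: 370, 0, 350, 0 → max 370
VI regrets: 0, 570, 0, 120 → max 570
Smallest max regret = 370 → V.

maximin → V; minimax regret → V (agree)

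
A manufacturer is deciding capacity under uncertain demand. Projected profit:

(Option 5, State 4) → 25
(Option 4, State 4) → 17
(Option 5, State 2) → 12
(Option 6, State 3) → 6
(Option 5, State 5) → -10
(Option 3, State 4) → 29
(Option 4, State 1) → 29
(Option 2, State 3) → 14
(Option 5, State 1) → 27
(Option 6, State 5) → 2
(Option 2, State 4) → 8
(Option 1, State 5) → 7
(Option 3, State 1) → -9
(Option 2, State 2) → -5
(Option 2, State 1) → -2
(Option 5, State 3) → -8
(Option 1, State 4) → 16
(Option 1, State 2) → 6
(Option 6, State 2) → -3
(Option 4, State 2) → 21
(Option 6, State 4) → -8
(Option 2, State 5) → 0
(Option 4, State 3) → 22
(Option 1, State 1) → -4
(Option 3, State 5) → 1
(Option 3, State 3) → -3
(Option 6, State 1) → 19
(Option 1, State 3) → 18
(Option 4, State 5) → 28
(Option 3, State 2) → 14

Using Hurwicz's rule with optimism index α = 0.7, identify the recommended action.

Option 4

Option 1: 0.7·18 + 0.3·(-4) = 11.4
Option 2: 0.7·14 + 0.3·(-5) = 8.3
Option 3: 0.7·29 + 0.3·(-9) = 17.6
Option 4: 0.7·29 + 0.3·17 = 25.4
Option 5: 0.7·27 + 0.3·(-10) = 15.9
Option 6: 0.7·19 + 0.3·(-8) = 10.9
Highest Hurwicz score = 25.4 → Option 4.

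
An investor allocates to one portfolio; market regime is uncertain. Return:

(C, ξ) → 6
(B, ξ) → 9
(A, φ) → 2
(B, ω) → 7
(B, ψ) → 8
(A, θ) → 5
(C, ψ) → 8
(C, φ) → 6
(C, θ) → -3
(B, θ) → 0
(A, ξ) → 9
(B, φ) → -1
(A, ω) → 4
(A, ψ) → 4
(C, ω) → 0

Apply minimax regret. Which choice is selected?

A

Column bests: θ=5, φ=6, ψ=8, ω=7, ξ=9.
A regrets: 0, 4, 4, 3, 0 → max 4
B regrets: 5, 7, 0, 0, 0 → max 7
C regrets: 8, 0, 0, 7, 3 → max 8
Smallest max regret = 4 → A.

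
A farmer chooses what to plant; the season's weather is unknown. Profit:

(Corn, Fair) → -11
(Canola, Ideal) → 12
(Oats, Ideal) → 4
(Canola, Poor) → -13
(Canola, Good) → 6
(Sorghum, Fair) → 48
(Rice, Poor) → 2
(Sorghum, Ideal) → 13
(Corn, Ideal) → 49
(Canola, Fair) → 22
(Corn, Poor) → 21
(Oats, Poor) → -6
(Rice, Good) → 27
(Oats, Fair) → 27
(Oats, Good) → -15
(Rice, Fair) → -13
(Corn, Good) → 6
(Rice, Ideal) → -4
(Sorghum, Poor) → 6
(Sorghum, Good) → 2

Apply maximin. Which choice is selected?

Row minima: Corn=-11, Oats=-15, Sorghum=2, Canola=-13, Rice=-13
Best worst-case = 2 → Sorghum.

Sorghum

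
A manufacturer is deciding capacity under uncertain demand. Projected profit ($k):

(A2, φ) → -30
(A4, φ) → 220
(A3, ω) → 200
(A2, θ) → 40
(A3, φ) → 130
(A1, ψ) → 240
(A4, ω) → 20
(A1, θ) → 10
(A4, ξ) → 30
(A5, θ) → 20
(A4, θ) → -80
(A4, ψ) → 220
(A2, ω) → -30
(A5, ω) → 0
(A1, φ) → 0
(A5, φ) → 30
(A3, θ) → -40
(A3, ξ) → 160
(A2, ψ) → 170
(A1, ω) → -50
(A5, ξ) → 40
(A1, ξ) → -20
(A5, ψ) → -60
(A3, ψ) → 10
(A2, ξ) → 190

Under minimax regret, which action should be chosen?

A4

Column bests: θ=40, φ=220, ψ=240, ω=200, ξ=190.
A1 regrets: 30, 220, 0, 250, 210 → max 250
A2 regrets: 0, 250, 70, 230, 0 → max 250
A3 regrets: 80, 90, 230, 0, 30 → max 230
A4 regrets: 120, 0, 20, 180, 160 → max 180
A5 regrets: 20, 190, 300, 200, 150 → max 300
Smallest max regret = 180 → A4.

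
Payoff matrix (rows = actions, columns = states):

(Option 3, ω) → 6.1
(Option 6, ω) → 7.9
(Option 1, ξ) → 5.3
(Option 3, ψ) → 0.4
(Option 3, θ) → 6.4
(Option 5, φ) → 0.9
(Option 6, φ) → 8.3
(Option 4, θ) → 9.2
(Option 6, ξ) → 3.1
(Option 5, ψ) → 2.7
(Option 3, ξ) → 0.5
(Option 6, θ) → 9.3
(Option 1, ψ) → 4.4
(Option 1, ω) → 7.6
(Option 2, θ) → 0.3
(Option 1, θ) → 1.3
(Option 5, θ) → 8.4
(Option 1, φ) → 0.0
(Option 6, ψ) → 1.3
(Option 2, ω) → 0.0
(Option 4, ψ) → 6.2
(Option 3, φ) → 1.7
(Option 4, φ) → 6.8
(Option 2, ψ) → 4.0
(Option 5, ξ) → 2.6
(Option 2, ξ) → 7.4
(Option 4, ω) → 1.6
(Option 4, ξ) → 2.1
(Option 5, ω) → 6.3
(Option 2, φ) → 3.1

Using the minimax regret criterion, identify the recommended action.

Option 6

Column bests: θ=9.3, φ=8.3, ψ=6.2, ω=7.9, ξ=7.4.
Option 1 regrets: 8.0, 8.3, 1.8, 0.3, 2.1 → max 8.3
Option 2 regrets: 9.0, 5.2, 2.2, 7.9, 0.0 → max 9.0
Option 3 regrets: 2.9, 6.6, 5.8, 1.8, 6.9 → max 6.9
Option 4 regrets: 0.1, 1.5, 0.0, 6.3, 5.3 → max 6.3
Option 5 regrets: 0.9, 7.4, 3.5, 1.6, 4.8 → max 7.4
Option 6 regrets: 0.0, 0.0, 4.9, 0.0, 4.3 → max 4.9
Smallest max regret = 4.9 → Option 6.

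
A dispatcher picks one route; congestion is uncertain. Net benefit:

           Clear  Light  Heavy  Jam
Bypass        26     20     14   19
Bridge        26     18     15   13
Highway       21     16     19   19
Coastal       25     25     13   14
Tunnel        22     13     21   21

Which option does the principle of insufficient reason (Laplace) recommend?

Row averages: Bypass=19.75, Bridge=18, Highway=18.75, Coastal=19.25, Tunnel=19.25
Highest average = 19.75 → Bypass.

Bypass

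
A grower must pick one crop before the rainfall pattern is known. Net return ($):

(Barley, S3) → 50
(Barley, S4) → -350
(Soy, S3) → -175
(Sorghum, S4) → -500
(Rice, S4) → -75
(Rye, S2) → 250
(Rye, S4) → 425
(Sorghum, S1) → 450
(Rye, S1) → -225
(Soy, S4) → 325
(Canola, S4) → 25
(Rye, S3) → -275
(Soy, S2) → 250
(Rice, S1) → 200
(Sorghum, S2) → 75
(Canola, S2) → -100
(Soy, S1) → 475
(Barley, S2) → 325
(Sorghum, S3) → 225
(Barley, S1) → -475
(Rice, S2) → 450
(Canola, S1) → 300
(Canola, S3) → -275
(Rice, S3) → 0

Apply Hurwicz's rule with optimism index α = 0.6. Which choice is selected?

Soy: 0.6·475 + 0.4·(-175) = 215
Rice: 0.6·450 + 0.4·(-75) = 240
Sorghum: 0.6·450 + 0.4·(-500) = 70
Barley: 0.6·325 + 0.4·(-475) = 5
Rye: 0.6·425 + 0.4·(-275) = 145
Canola: 0.6·300 + 0.4·(-275) = 70
Highest Hurwicz score = 240 → Rice.

Rice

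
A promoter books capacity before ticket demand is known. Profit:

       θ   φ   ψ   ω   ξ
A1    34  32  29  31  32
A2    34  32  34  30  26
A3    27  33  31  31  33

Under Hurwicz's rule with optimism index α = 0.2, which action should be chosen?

A1: 0.2·34 + 0.8·29 = 30
A2: 0.2·34 + 0.8·26 = 27.6
A3: 0.2·33 + 0.8·27 = 28.2
Highest Hurwicz score = 30 → A1.

A1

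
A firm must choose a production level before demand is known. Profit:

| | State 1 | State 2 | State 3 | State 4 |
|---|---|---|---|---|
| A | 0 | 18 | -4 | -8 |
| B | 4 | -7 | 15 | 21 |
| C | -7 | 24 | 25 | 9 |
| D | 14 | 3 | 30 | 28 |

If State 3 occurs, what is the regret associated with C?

Best payoff under State 3 is 30.
Regret = 30 − 25 = 5.

5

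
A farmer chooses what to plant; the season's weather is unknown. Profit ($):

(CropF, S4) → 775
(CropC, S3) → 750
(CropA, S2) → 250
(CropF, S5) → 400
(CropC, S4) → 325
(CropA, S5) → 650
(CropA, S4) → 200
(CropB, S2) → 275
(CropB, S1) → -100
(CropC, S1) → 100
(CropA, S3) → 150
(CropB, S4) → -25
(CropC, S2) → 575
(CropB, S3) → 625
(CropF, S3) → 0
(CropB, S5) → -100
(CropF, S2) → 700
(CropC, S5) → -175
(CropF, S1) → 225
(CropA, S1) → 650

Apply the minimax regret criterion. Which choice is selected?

Column bests: S1=650, S2=700, S3=750, S4=775, S5=650.
CropF regrets: 425, 0, 750, 0, 250 → max 750
CropA regrets: 0, 450, 600, 575, 0 → max 600
CropC regrets: 550, 125, 0, 450, 825 → max 825
CropB regrets: 750, 425, 125, 800, 750 → max 800
Smallest max regret = 600 → CropA.

CropA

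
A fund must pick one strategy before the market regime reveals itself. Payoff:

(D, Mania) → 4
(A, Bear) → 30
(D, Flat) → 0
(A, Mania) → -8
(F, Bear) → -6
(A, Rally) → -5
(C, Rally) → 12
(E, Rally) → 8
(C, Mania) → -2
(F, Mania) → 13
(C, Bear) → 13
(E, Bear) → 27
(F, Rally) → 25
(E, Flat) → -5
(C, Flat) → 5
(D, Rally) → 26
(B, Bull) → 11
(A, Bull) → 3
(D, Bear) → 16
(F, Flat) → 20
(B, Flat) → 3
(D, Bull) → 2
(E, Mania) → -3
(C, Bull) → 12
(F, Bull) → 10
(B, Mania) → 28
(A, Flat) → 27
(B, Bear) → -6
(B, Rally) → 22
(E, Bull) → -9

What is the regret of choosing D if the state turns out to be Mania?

24

Best payoff under Mania is 28.
Regret = 28 − 4 = 24.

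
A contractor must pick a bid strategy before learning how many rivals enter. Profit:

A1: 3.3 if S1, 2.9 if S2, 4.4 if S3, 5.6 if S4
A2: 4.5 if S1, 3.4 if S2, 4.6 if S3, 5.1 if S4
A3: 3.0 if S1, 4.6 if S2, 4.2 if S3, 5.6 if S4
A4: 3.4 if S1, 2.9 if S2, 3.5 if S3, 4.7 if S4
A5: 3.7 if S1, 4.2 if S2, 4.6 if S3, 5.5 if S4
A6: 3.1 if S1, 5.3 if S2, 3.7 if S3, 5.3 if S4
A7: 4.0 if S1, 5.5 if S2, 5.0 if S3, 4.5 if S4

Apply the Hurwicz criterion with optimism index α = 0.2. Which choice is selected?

A1: 0.2·5.6 + 0.8·2.9 = 3.44
A2: 0.2·5.1 + 0.8·3.4 = 3.74
A3: 0.2·5.6 + 0.8·3.0 = 3.52
A4: 0.2·4.7 + 0.8·2.9 = 3.26
A5: 0.2·5.5 + 0.8·3.7 = 4.06
A6: 0.2·5.3 + 0.8·3.1 = 3.54
A7: 0.2·5.5 + 0.8·4.0 = 4.3
Highest Hurwicz score = 4.3 → A7.

A7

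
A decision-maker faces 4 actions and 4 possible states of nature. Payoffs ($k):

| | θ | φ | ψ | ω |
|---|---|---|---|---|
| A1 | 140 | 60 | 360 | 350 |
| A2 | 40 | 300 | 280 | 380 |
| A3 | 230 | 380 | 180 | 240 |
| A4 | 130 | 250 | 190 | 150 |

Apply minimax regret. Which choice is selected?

Column bests: θ=230, φ=380, ψ=360, ω=380.
A1 regrets: 90, 320, 0, 30 → max 320
A2 regrets: 190, 80, 80, 0 → max 190
A3 regrets: 0, 0, 180, 140 → max 180
A4 regrets: 100, 130, 170, 230 → max 230
Smallest max regret = 180 → A3.

A3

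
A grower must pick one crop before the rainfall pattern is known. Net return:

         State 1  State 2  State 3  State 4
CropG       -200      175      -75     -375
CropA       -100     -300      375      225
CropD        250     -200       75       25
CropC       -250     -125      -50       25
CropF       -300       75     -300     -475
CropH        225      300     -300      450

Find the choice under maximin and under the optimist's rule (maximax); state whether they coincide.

maximin → CropD; maximax → CropH (disagree)

Row minima: CropG=-375, CropA=-300, CropD=-200, CropC=-250, CropF=-475, CropH=-300
Best worst-case = -200 → CropD.
Row maxima: CropG=175, CropA=375, CropD=250, CropC=25, CropF=75, CropH=450
Best best-case = 450 → CropH.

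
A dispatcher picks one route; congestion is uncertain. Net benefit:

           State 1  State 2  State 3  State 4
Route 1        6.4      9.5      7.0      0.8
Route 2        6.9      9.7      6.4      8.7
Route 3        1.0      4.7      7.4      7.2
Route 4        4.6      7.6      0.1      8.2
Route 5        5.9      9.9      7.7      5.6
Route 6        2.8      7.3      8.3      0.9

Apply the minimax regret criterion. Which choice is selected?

Route 2

Column bests: State 1=6.9, State 2=9.9, State 3=8.3, State 4=8.7.
Route 1 regrets: 0.5, 0.4, 1.3, 7.9 → max 7.9
Route 2 regrets: 0.0, 0.2, 1.9, 0.0 → max 1.9
Route 3 regrets: 5.9, 5.2, 0.9, 1.5 → max 5.9
Route 4 regrets: 2.3, 2.3, 8.2, 0.5 → max 8.2
Route 5 regrets: 1.0, 0.0, 0.6, 3.1 → max 3.1
Route 6 regrets: 4.1, 2.6, 0.0, 7.8 → max 7.8
Smallest max regret = 1.9 → Route 2.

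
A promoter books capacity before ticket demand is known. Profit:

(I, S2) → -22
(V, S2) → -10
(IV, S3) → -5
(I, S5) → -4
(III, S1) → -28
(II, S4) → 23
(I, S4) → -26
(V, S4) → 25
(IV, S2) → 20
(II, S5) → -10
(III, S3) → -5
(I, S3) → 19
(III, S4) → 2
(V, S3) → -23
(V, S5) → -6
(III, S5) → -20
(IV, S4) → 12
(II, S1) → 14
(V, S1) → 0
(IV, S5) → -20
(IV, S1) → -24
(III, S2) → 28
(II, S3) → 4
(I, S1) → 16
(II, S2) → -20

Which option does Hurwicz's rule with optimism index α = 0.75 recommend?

I: 0.75·19 + 0.25·(-26) = 7.75
II: 0.75·23 + 0.25·(-20) = 12.25
III: 0.75·28 + 0.25·(-28) = 14
IV: 0.75·20 + 0.25·(-24) = 9
V: 0.75·25 + 0.25·(-23) = 13
Highest Hurwicz score = 14 → III.

III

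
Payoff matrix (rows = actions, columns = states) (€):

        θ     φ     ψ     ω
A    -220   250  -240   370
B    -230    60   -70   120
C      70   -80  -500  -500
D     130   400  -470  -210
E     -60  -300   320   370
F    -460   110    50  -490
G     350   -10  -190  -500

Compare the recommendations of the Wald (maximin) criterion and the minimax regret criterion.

Row minima: A=-240, B=-230, C=-500, D=-470, E=-300, F=-490, G=-500
Best worst-case = -230 → B.
Column bests: θ=350, φ=400, ψ=320, ω=370.
A regrets: 570, 150, 560, 0 → max 570
B regrets: 580, 340, 390, 250 → max 580
C regrets: 280, 480, 820, 870 → max 870
D regrets: 220, 0, 790, 580 → max 790
E regrets: 410, 700, 0, 0 → max 700
F regrets: 810, 290, 270, 860 → max 860
G regrets: 0, 410, 510, 870 → max 870
Smallest max regret = 570 → A.

maximin → B; minimax regret → A (disagree)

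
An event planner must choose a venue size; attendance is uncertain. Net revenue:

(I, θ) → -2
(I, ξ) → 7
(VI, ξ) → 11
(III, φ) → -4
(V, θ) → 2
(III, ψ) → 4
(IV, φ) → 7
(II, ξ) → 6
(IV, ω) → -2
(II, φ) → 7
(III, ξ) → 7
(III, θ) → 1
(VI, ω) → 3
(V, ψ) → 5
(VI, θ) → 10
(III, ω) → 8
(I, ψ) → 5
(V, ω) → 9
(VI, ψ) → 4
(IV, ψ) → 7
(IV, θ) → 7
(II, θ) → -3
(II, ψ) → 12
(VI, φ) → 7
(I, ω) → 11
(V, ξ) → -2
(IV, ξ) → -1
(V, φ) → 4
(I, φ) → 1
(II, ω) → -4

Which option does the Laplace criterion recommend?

Row averages: I=4.4, II=3.6, III=3.2, IV=3.6, V=3.6, VI=7
Highest average = 7 → VI.

VI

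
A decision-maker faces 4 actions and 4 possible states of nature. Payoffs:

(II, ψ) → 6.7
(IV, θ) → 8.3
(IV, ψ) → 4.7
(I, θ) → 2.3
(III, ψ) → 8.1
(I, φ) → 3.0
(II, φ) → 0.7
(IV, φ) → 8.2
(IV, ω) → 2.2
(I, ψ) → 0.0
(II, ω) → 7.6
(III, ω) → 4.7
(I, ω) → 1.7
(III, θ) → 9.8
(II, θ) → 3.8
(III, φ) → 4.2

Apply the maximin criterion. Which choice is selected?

Row minima: I=0.0, II=0.7, III=4.2, IV=2.2
Best worst-case = 4.2 → III.

III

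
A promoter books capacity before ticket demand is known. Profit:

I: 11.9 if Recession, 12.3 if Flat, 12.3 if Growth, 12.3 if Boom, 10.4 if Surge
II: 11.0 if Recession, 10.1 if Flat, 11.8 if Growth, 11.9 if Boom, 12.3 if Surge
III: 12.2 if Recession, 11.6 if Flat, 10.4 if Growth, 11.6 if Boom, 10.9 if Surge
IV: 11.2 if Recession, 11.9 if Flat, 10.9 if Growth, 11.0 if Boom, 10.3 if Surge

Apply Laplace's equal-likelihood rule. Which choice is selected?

Row averages: I=11.84, II=11.42, III=11.34, IV=11.06
Highest average = 11.84 → I.

I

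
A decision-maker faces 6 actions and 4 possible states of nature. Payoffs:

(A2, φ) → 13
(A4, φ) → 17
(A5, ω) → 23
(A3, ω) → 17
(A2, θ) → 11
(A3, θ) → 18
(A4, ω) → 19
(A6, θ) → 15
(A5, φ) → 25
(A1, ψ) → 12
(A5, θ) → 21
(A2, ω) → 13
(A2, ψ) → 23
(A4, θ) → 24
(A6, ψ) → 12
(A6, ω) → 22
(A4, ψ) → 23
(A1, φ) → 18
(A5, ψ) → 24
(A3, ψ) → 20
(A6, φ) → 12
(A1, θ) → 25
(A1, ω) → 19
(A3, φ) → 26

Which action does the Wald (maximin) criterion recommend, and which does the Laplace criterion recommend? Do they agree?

Row minima: A1=12, A2=11, A3=17, A4=17, A5=21, A6=12
Best worst-case = 21 → A5.
Row averages: A1=18.5, A2=15, A3=20.25, A4=20.75, A5=23.25, A6=15.25
Highest average = 23.25 → A5.

maximin → A5; laplace → A5 (agree)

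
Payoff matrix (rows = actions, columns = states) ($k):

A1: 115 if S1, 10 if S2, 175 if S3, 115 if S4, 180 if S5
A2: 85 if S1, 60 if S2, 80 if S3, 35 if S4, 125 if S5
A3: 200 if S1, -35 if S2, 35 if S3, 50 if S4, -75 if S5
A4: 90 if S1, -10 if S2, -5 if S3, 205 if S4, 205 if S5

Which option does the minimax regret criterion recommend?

A1

Column bests: S1=200, S2=60, S3=175, S4=205, S5=205.
A1 regrets: 85, 50, 0, 90, 25 → max 90
A2 regrets: 115, 0, 95, 170, 80 → max 170
A3 regrets: 0, 95, 140, 155, 280 → max 280
A4 regrets: 110, 70, 180, 0, 0 → max 180
Smallest max regret = 90 → A1.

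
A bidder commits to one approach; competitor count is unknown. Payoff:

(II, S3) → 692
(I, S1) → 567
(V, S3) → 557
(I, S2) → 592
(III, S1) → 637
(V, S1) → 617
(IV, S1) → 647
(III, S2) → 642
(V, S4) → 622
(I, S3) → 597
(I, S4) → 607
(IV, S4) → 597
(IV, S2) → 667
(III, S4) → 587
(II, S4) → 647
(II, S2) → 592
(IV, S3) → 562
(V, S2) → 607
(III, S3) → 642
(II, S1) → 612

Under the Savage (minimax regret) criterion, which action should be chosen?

III

Column bests: S1=647, S2=667, S3=692, S4=647.
I regrets: 80, 75, 95, 40 → max 95
II regrets: 35, 75, 0, 0 → max 75
III regrets: 10, 25, 50, 60 → max 60
IV regrets: 0, 0, 130, 50 → max 130
V regrets: 30, 60, 135, 25 → max 135
Smallest max regret = 60 → III.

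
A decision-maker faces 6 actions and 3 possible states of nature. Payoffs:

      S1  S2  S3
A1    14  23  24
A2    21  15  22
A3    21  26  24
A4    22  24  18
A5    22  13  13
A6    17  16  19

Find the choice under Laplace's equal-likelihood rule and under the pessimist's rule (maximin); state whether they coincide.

laplace → A3; maximin → A3 (agree)

Row averages: A1=61/3, A2=58/3, A3=71/3, A4=64/3, A5=16, A6=52/3
Highest average = 71/3 → A3.
Row minima: A1=14, A2=15, A3=21, A4=18, A5=13, A6=16
Best worst-case = 21 → A3.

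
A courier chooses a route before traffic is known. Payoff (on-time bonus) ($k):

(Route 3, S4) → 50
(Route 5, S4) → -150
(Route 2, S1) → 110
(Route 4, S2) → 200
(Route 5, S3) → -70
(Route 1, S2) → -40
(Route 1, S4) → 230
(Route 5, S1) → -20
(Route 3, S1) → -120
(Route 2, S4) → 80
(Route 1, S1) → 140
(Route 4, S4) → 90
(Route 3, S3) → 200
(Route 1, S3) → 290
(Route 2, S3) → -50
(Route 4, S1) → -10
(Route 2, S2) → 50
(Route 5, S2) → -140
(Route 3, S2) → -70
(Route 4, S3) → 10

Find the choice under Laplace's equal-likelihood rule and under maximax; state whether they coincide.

Row averages: Route 1=155, Route 2=47.5, Route 3=15, Route 4=72.5, Route 5=-95
Highest average = 155 → Route 1.
Row maxima: Route 1=290, Route 2=110, Route 3=200, Route 4=200, Route 5=-20
Best best-case = 290 → Route 1.

laplace → Route 1; maximax → Route 1 (agree)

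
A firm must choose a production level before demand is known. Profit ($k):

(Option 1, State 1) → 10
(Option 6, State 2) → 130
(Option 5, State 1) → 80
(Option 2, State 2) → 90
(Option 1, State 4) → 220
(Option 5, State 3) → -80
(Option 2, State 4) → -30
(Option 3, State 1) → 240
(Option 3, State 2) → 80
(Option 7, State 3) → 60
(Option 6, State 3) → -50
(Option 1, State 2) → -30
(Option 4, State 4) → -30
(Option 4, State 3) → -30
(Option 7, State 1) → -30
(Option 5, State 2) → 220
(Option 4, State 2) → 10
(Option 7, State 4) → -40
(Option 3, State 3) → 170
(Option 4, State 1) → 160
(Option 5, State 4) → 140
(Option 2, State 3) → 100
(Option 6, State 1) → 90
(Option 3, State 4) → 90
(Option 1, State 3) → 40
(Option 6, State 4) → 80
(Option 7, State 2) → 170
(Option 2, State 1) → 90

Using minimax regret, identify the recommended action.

Option 3

Column bests: State 1=240, State 2=220, State 3=170, State 4=220.
Option 1 regrets: 230, 250, 130, 0 → max 250
Option 2 regrets: 150, 130, 70, 250 → max 250
Option 3 regrets: 0, 140, 0, 130 → max 140
Option 4 regrets: 80, 210, 200, 250 → max 250
Option 5 regrets: 160, 0, 250, 80 → max 250
Option 6 regrets: 150, 90, 220, 140 → max 220
Option 7 regrets: 270, 50, 110, 260 → max 270
Smallest max regret = 140 → Option 3.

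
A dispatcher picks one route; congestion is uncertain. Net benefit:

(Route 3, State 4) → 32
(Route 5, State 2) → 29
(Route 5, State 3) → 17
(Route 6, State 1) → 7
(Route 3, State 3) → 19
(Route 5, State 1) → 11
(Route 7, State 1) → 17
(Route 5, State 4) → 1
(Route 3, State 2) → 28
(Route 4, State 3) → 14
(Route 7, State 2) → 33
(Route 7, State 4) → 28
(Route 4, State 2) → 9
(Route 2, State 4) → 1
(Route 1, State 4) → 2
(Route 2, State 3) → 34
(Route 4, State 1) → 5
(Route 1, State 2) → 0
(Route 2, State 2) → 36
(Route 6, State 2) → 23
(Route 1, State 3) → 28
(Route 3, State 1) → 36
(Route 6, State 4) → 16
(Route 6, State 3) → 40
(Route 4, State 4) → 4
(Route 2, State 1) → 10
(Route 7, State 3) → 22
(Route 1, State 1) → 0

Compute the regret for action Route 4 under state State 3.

26

Best payoff under State 3 is 40.
Regret = 40 − 14 = 26.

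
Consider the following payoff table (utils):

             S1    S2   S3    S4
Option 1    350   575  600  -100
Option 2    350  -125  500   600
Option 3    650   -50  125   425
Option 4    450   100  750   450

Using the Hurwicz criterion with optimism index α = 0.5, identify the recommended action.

Option 1: 0.5·600 + 0.5·(-100) = 250
Option 2: 0.5·600 + 0.5·(-125) = 237.5
Option 3: 0.5·650 + 0.5·(-50) = 300
Option 4: 0.5·750 + 0.5·100 = 425
Highest Hurwicz score = 425 → Option 4.

Option 4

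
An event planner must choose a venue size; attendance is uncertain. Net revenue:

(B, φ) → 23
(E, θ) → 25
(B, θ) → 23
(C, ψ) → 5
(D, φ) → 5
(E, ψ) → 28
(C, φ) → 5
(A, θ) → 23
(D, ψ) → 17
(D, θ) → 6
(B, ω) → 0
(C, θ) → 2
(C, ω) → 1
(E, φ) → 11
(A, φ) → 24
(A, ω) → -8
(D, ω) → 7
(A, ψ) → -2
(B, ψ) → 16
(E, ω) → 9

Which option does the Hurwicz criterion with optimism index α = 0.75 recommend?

A: 0.75·24 + 0.25·(-8) = 16
B: 0.75·23 + 0.25·0 = 17.25
C: 0.75·5 + 0.25·1 = 4
D: 0.75·17 + 0.25·5 = 14
E: 0.75·28 + 0.25·9 = 23.25
Highest Hurwicz score = 23.25 → E.

E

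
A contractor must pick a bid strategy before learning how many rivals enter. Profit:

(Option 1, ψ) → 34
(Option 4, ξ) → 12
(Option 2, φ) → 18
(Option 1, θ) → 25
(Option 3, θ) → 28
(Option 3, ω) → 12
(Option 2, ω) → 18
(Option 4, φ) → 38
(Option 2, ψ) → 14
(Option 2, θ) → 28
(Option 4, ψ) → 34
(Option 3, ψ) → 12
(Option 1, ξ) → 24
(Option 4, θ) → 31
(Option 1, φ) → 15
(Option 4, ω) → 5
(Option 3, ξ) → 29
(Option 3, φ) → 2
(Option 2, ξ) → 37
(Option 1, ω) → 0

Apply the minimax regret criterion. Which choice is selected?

Option 2

Column bests: θ=31, φ=38, ψ=34, ω=18, ξ=37.
Option 1 regrets: 6, 23, 0, 18, 13 → max 23
Option 2 regrets: 3, 20, 20, 0, 0 → max 20
Option 3 regrets: 3, 36, 22, 6, 8 → max 36
Option 4 regrets: 0, 0, 0, 13, 25 → max 25
Smallest max regret = 20 → Option 2.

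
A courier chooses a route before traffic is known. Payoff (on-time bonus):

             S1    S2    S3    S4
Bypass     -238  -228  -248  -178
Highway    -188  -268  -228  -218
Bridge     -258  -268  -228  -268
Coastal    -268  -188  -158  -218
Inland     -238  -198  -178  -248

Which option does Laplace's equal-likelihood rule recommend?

Row averages: Bypass=-223, Highway=-225.5, Bridge=-255.5, Coastal=-208, Inland=-215.5
Highest average = -208 → Coastal.

Coastal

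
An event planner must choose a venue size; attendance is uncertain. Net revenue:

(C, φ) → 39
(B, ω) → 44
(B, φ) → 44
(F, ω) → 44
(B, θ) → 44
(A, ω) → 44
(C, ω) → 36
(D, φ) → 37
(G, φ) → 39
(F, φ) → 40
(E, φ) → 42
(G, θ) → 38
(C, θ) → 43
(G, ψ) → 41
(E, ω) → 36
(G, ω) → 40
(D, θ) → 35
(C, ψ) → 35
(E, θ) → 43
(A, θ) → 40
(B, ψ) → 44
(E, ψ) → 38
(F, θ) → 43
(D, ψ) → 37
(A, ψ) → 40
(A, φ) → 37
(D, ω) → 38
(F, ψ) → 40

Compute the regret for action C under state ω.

Best payoff under ω is 44.
Regret = 44 − 36 = 8.

8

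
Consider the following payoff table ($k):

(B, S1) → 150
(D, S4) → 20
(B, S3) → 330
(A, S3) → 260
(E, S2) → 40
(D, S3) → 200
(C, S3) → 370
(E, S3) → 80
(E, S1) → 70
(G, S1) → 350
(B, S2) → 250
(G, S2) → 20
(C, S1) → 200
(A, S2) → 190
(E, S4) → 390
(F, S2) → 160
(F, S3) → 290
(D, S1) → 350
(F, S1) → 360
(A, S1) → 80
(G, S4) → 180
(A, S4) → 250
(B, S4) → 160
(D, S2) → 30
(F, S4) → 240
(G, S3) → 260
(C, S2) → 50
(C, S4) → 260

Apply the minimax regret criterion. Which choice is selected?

Column bests: S1=360, S2=250, S3=370, S4=390.
A regrets: 280, 60, 110, 140 → max 280
B regrets: 210, 0, 40, 230 → max 230
C regrets: 160, 200, 0, 130 → max 200
D regrets: 10, 220, 170, 370 → max 370
E regrets: 290, 210, 290, 0 → max 290
F regrets: 0, 90, 80, 150 → max 150
G regrets: 10, 230, 110, 210 → max 230
Smallest max regret = 150 → F.

F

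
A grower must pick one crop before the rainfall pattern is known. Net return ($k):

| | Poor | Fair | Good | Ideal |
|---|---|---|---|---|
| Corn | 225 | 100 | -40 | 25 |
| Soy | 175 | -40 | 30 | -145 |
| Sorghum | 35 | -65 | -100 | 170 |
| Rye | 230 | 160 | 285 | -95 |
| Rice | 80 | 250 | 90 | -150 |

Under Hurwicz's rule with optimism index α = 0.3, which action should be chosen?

Corn: 0.3·225 + 0.7·(-40) = 39.5
Soy: 0.3·175 + 0.7·(-145) = -49
Sorghum: 0.3·170 + 0.7·(-100) = -19
Rye: 0.3·285 + 0.7·(-95) = 19
Rice: 0.3·250 + 0.7·(-150) = -30
Highest Hurwicz score = 39.5 → Corn.

Corn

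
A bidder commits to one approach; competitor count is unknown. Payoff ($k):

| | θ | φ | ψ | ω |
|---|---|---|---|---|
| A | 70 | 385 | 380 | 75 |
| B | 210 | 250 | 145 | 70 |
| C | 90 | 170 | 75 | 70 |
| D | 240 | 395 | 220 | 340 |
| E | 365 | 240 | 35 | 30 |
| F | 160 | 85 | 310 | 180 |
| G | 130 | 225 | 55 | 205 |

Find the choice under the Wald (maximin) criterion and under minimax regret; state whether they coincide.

maximin → D; minimax regret → D (agree)

Row minima: A=70, B=70, C=70, D=220, E=30, F=85, G=55
Best worst-case = 220 → D.
Column bests: θ=365, φ=395, ψ=380, ω=340.
A regrets: 295, 10, 0, 265 → max 295
B regrets: 155, 145, 235, 270 → max 270
C regrets: 275, 225, 305, 270 → max 305
D regrets: 125, 0, 160, 0 → max 160
E regrets: 0, 155, 345, 310 → max 345
F regrets: 205, 310, 70, 160 → max 310
G regrets: 235, 170, 325, 135 → max 325
Smallest max regret = 160 → D.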